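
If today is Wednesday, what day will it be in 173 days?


Monday

Start: Wednesday (index 2)
(2 + 173) mod 7
= 175 mod 7
= 0
Index 0 → Monday


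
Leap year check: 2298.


No

Rules: divisible by 4 AND (not by 100 OR by 400)
2298 ÷ 4 = 574 remainder 2 → not divisible by 4
Not divisible by 4 → not a leap year


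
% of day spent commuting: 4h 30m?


Time: 270 minutes
Day: 1440 minutes
Percentage = (270/1440) × 100 ≈ 18.8%

18.8%


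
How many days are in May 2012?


Month: May (month 5)
May has 31 days

31 days


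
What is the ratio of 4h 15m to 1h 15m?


17:5 (3.40)

Duration 1: 255 minutes
Duration 2: 75 minutes
Ratio = 255:75
GCD = 15
Simplified = 17:5
As a decimal: 17/5 = 3.40


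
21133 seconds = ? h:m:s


5h 52m 13s

Hours: 21133 ÷ 3600 = 5 remainder 3133
Minutes: 3133 ÷ 60 = 52 remainder 13
Seconds: 13


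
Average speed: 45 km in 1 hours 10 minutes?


Distance: 45 km
Time: 1h 10m = 70 min = 70/60 = 7/6 hours
Speed = 45 ÷ (7/6) = 45 × 6 / 7 = 270/7 ≈ 38.6 km/h

38.6 km/h


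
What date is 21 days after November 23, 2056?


Start: November 23, 2056
Add 21 days
November 23 → December 1: 30 - 23 + 1 = 8 days (21 - 8 = 13 left)
December 1 + 13 = December 14, 2056

December 14, 2056


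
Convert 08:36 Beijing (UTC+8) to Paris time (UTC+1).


01:36

Time difference = UTC+1 - UTC+8 = -7 hours
New hour = (8 -7) mod 24
= 1 mod 24 = 1
Minutes unchanged → 01:36


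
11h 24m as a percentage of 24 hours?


0.4750 (47.50%)

Total minutes: 11×60 + 24 = 684
Day = 24×60 = 1440 minutes
Fraction = 684/1440 = 0.4750
As a percentage: 684/1440 × 100 = 47.50%


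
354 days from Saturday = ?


Start: Saturday (index 5)
(5 + 354) mod 7
= 359 mod 7
= 2
Index 2 → Wednesday

Wednesday


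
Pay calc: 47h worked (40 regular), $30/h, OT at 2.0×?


$1620.00

Regular: 40h × $30 = $1200.00
Overtime: 47 - 40 = 7h
OT pay: 7h × $30 × 2.0 = $420.00
Total = $1200.00 + $420.00 = $1620.00


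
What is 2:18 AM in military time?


Input: 2:18 AM
AM hour stays: 2

02:18


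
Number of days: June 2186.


30 days

Month: June (month 6)
June has 30 days


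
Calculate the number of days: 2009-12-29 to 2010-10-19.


From December 29, 2009 to October 19, 2010
Rest of December 2009: 31 - 29 = 2
Full months: January 31, February 2010 28, March 31, April 30, May 31, June 30, July 31, August 31, September 30
Days into October 2010: 19
Total = 2 + 31 + 28 + 31 + 30 + 31 + 30 + 31 + 31 + 30 + 19 = 294 days

294 days


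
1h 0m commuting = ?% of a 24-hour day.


Time: 60 minutes
Day: 1440 minutes
Percentage = (60/1440) × 100 ≈ 4.2%

4.2%


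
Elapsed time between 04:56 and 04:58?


0h 2m

End time in minutes: 4×60 + 58 = 298
Start time in minutes: 4×60 + 56 = 296
Difference = 298 - 296 = 2 minutes
= 0 hours 2 minutes


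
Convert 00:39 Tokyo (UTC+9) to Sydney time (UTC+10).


Time difference = UTC+10 - UTC+9 = +1 hours
New hour = (0 + 1) mod 24
= 1 mod 24 = 1
Minutes unchanged → 01:39

01:39


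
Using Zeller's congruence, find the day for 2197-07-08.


Saturday

Zeller's congruence:
q=8, m=7, k=97, j=21
h = (8 + ⌊13×8/5⌋ + 97 + ⌊97/4⌋ + ⌊21/4⌋ - 2×21) mod 7
= (8 + 20 + 97 + 24 + 5 - 42) mod 7
= 112 mod 7 = 0
h=0 → Saturday


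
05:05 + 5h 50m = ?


10:55

Start: 305 minutes from midnight
Add: 350 minutes
Total: 655 minutes
Hours: 655 ÷ 60 = 10 remainder 55


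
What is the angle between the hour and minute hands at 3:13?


Hour hand = 3×30 + 13×0.5 = 96.5°
Minute hand = 13×6 = 78°
Difference = |96.5 - 78| = 18.5°

18.5°


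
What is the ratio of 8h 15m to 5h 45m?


Duration 1: 495 minutes
Duration 2: 345 minutes
Ratio = 495:345
GCD = 15
Simplified = 33:23
As a decimal: 33/23 ≈ 1.43

33:23 (1.43)


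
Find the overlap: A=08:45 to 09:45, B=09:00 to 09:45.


Meeting A: 525-585 (in minutes from midnight)
Meeting B: 540-585
Overlap start = max(525, 540) = 540
Overlap end = min(585, 585) = 585
Overlap = max(0, 585 - 540) = 45 min

45 minutes


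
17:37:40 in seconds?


63460 seconds

Hours: 17 × 3600 = 61200
Minutes: 37 × 60 = 2220
Seconds: 40
Total = 61200 + 2220 + 40 = 63460


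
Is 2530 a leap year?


No

Rules: divisible by 4 AND (not by 100 OR by 400)
2530 ÷ 4 = 632 remainder 2 → not divisible by 4
Not divisible by 4 → not a leap year


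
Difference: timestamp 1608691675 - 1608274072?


417603 seconds (116.0 hours / 4.83 days)

Difference = 1608691675 - 1608274072 = 417603 seconds
In hours: 417603 / 3600 ≈ 116.0
In days: 417603 / 86400 ≈ 4.83


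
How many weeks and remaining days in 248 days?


Weeks: 248 ÷ 7 = 35 remainder 3

35 weeks 3 days


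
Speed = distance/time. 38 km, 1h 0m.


38.0 km/h

Distance: 38 km
Time: 1 hours
Speed = 38 / 1 = 38.0 km/h


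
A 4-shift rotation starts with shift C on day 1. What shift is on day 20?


Shift B

Shifts: A, B, C, D
Start: C (index 2)
Day 20: (2 + 20 - 1) mod 4
= 21 mod 4
= 1
Index 1 → shift B


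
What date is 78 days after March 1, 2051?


Start: March 1, 2051
Add 78 days
March 1 → April 1: 31 - 1 + 1 = 31 days (78 - 31 = 47 left)
April 1 → May 1: 30 - 1 + 1 = 30 days (47 - 30 = 17 left)
May 1 + 17 = May 18, 2051

May 18, 2051


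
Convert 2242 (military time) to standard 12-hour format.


10:42 PM

Hour: 22
22 - 12 = 10 → PM


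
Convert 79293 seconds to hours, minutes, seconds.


22h 1m 33s

Hours: 79293 ÷ 3600 = 22 remainder 93
Minutes: 93 ÷ 60 = 1 remainder 33
Seconds: 33


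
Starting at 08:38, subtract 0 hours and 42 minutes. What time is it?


Start: 518 minutes from midnight
Subtract: 42 minutes
Remaining: 518 - 42 = 476
Hours: 7, Minutes: 56

07:56


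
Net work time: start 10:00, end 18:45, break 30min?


Total time = (18×60+45) - (10×60+0)
= 1125 - 600 = 525 min
Minus break: 525 - 30 = 495 min
= 8h 15m

8h 15m (495 minutes)


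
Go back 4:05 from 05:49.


01:44

Start: 349 minutes from midnight
Subtract: 245 minutes
Remaining: 349 - 245 = 104
Hours: 1, Minutes: 44


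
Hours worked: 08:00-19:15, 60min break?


Total time = (19×60+15) - (8×60+0)
= 1155 - 480 = 675 min
Minus break: 675 - 60 = 615 min
= 10h 15m

10h 15m (615 minutes)


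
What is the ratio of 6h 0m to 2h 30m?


Duration 1: 360 minutes
Duration 2: 150 minutes
Ratio = 360:150
GCD = 30
Simplified = 12:5
As a decimal: 12/5 = 2.40

12:5 (2.40)


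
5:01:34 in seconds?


18094 seconds

Hours: 5 × 3600 = 18000
Minutes: 1 × 60 = 60
Seconds: 34
Total = 18000 + 60 + 34 = 18094


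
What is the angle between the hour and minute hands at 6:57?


133.5°

Hour hand = 6×30 + 57×0.5 = 208.5°
Minute hand = 57×6 = 342°
Difference = |208.5 - 342| = 133.5°


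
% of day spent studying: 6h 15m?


Time: 375 minutes
Day: 1440 minutes
Percentage = (375/1440) × 100 ≈ 26.0%

26.0%


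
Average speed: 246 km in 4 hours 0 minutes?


61.5 km/h

Distance: 246 km
Time: 4 hours
Speed = 246 / 4 = 61.5 km/h


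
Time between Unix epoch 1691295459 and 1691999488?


Difference = 1691999488 - 1691295459 = 704029 seconds
In hours: 704029 / 3600 ≈ 195.6
In days: 704029 / 86400 ≈ 8.15

704029 seconds (195.6 hours / 8.15 days)


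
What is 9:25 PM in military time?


21:25

Input: 9:25 PM
PM: 9 + 12 = 21


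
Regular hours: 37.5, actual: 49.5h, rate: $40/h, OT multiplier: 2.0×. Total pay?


$2460.00

Regular: 37.5h × $40 = $1500.00
Overtime: 49.5 - 37.5 = 12.0h
OT pay: 12.0h × $40 × 2.0 = $960.00
Total = $1500.00 + $960.00 = $2460.00


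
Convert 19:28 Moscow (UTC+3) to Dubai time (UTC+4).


Time difference = UTC+4 - UTC+3 = +1 hours
New hour = (19 + 1) mod 24
= 20 mod 24 = 20
Minutes unchanged → 20:28

20:28


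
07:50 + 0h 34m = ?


08:24

Start: 470 minutes from midnight
Add: 34 minutes
Total: 504 minutes
Hours: 504 ÷ 60 = 8 remainder 24


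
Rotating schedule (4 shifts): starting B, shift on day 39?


Shift D

Shifts: A, B, C, D
Start: B (index 1)
Day 39: (1 + 39 - 1) mod 4
= 39 mod 4
= 3
Index 3 → shift D


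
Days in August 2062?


31 days

Month: August (month 8)
August has 31 days


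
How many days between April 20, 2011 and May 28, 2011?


From April 20, 2011 to May 28, 2011
Rest of April 2011: 30 - 20 = 10
Days into May 2011: 28
Total = 10 + 28 = 38 days

38 days


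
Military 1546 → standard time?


Hour: 15
15 - 12 = 3 → PM

3:46 PM


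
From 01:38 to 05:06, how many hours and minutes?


3h 28m

End time in minutes: 5×60 + 6 = 306
Start time in minutes: 1×60 + 38 = 98
Difference = 306 - 98 = 208 minutes
= 3 hours 28 minutes


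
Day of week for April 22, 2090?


Zeller's congruence:
q=22, m=4, k=90, j=20
h = (22 + ⌊13×5/5⌋ + 90 + ⌊90/4⌋ + ⌊20/4⌋ - 2×20) mod 7
= (22 + 13 + 90 + 22 + 5 - 40) mod 7
= 112 mod 7 = 0
h=0 → Saturday

Saturday


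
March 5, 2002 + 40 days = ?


Start: March 5, 2002
Add 40 days
March 5 → April 1: 31 - 5 + 1 = 27 days (40 - 27 = 13 left)
April 1 + 13 = April 14, 2002

April 14, 2002


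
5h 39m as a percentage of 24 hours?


Total minutes: 5×60 + 39 = 339
Day = 24×60 = 1440 minutes
Fraction = 339/1440 ≈ 0.2354
As a percentage: 339/1440 × 100 ≈ 23.54%

0.2354 (23.54%)


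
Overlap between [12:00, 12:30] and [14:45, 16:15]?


0 minutes

Meeting A: 720-750 (in minutes from midnight)
Meeting B: 885-975
Overlap start = max(720, 885) = 885
Overlap end = min(750, 975) = 750
Overlap = max(0, 750 - 885) = 0 min


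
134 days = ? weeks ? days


19 weeks 1 days

Weeks: 134 ÷ 7 = 19 remainder 1


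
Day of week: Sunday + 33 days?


Friday

Start: Sunday (index 6)
(6 + 33) mod 7
= 39 mod 7
= 4
Index 4 → Friday


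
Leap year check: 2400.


Rules: divisible by 4 AND (not by 100 OR by 400)
2400 ÷ 4 = 600 exactly → divisible by 4
2400 ÷ 100 = 24 exactly → divisible by 100
2400 ÷ 400 = 6 exactly → divisible by 400
Divisible by 400 → leap year

Yes


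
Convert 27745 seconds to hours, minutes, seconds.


Hours: 27745 ÷ 3600 = 7 remainder 2545
Minutes: 2545 ÷ 60 = 42 remainder 25
Seconds: 25

7h 42m 25s


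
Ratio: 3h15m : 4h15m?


Duration 1: 195 minutes
Duration 2: 255 minutes
Ratio = 195:255
GCD = 15
Simplified = 13:17
As a decimal: 13/17 ≈ 0.76

13:17 (0.76)


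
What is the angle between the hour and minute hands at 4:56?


172.0°

Hour hand = 4×30 + 56×0.5 = 148.0°
Minute hand = 56×6 = 336°
Difference = |148.0 - 336| = 188.0°
Since > 180°: 360 - 188.0 = 172.0°


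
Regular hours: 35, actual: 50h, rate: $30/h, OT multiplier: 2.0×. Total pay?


$1950.00

Regular: 35h × $30 = $1050.00
Overtime: 50 - 35 = 15h
OT pay: 15h × $30 × 2.0 = $900.00
Total = $1050.00 + $900.00 = $1950.00


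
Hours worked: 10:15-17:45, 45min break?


6h 45m (405 minutes)

Total time = (17×60+45) - (10×60+15)
= 1065 - 615 = 450 min
Minus break: 450 - 45 = 405 min
= 6h 45m


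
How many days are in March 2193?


31 days

Month: March (month 3)
March has 31 days


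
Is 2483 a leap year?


Rules: divisible by 4 AND (not by 100 OR by 400)
2483 ÷ 4 = 620 remainder 3 → not divisible by 4
Not divisible by 4 → not a leap year

No


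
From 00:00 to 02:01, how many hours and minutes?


End time in minutes: 2×60 + 1 = 121
Start time in minutes: 0×60 + 0 = 0
Difference = 121 - 0 = 121 minutes
= 2 hours 1 minutes

2h 1m


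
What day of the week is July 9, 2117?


Friday

Zeller's congruence:
q=9, m=7, k=17, j=21
h = (9 + ⌊13×8/5⌋ + 17 + ⌊17/4⌋ + ⌊21/4⌋ - 2×21) mod 7
= (9 + 20 + 17 + 4 + 5 - 42) mod 7
= 13 mod 7 = 6
h=6 → Friday


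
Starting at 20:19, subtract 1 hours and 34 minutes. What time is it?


Start: 1219 minutes from midnight
Subtract: 94 minutes
Remaining: 1219 - 94 = 1125
Hours: 18, Minutes: 45

18:45


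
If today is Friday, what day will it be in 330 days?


Start: Friday (index 4)
(4 + 330) mod 7
= 334 mod 7
= 5
Index 5 → Saturday

Saturday


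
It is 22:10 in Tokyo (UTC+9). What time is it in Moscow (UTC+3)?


Time difference = UTC+3 - UTC+9 = -6 hours
New hour = (22 -6) mod 24
= 16 mod 24 = 16
Minutes unchanged → 16:10

16:10


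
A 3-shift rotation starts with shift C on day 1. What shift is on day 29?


Shifts: A, B, C
Start: C (index 2)
Day 29: (2 + 29 - 1) mod 3
= 30 mod 3
= 0
Index 0 → shift A

Shift A


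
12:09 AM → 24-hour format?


Input: 12:09 AM
12 AM → 00 (midnight)

00:09


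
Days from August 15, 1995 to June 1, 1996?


291 days

From August 15, 1995 to June 1, 1996
Rest of August 1995: 31 - 15 = 16
Full months: September 30, October 31, November 30, December 31, January 31, February 1996 29, March 31, April 30, May 31
Days into June 1996: 1
Total = 16 + 30 + 31 + 30 + 31 + 31 + 29 + 31 + 30 + 31 + 1 = 291 days


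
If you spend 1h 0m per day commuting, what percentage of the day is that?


4.2%

Time: 60 minutes
Day: 1440 minutes
Percentage = (60/1440) × 100 ≈ 4.2%


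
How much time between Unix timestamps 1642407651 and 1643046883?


Difference = 1643046883 - 1642407651 = 639232 seconds
In hours: 639232 / 3600 ≈ 177.6
In days: 639232 / 86400 ≈ 7.40

639232 seconds (177.6 hours / 7.40 days)


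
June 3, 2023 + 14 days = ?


Start: June 3, 2023
Add 14 days
June 3 + 14 = June 17, 2023

June 17, 2023


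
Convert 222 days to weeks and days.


Weeks: 222 ÷ 7 = 31 remainder 5

31 weeks 5 days


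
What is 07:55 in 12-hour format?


Hour: 7
7 < 12 → AM

7:55 AM


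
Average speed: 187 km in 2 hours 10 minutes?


Distance: 187 km
Time: 2h 10m = 130 min = 130/60 = 13/6 hours
Speed = 187 ÷ (13/6) = 187 × 6 / 13 = 1122/13 ≈ 86.3 km/h

86.3 km/h


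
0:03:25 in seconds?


205 seconds

Hours: 0 × 3600 = 0
Minutes: 3 × 60 = 180
Seconds: 25
Total = 0 + 180 + 25 = 205


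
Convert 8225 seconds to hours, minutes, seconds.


2h 17m 5s

Hours: 8225 ÷ 3600 = 2 remainder 1025
Minutes: 1025 ÷ 60 = 17 remainder 5
Seconds: 5


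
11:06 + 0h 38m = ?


11:44

Start: 666 minutes from midnight
Add: 38 minutes
Total: 704 minutes
Hours: 704 ÷ 60 = 11 remainder 44


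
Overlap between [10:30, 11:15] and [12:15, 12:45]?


Meeting A: 630-675 (in minutes from midnight)
Meeting B: 735-765
Overlap start = max(630, 735) = 735
Overlap end = min(675, 765) = 675
Overlap = max(0, 675 - 735) = 0 min

0 minutes


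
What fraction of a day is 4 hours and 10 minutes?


Total minutes: 4×60 + 10 = 250
Day = 24×60 = 1440 minutes
Fraction = 250/1440 ≈ 0.1736
As a percentage: 250/1440 × 100 ≈ 17.36%

0.1736 (17.36%)


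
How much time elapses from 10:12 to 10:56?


End time in minutes: 10×60 + 56 = 656
Start time in minutes: 10×60 + 12 = 612
Difference = 656 - 612 = 44 minutes
= 0 hours 44 minutes

0h 44m


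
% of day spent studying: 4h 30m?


18.8%

Time: 270 minutes
Day: 1440 minutes
Percentage = (270/1440) × 100 ≈ 18.8%


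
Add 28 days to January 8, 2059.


February 5, 2059

Start: January 8, 2059
Add 28 days
January 8 → February 1: 31 - 8 + 1 = 24 days (28 - 24 = 4 left)
February 1 + 4 = February 5, 2059


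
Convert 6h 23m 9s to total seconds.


Hours: 6 × 3600 = 21600
Minutes: 23 × 60 = 1380
Seconds: 9
Total = 21600 + 1380 + 9 = 22989

22989 seconds


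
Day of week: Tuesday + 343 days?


Start: Tuesday (index 1)
(1 + 343) mod 7
= 344 mod 7
= 1
Index 1 → Tuesday

Tuesday


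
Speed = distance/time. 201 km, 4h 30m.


44.7 km/h

Distance: 201 km
Time: 4h 30m = 270 min = 270/60 = 9/2 hours
Speed = 201 ÷ (9/2) = 201 × 2 / 9 = 402/9 ≈ 44.7 km/h


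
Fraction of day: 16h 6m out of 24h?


Total minutes: 16×60 + 6 = 966
Day = 24×60 = 1440 minutes
Fraction = 966/1440 ≈ 0.6708
As a percentage: 966/1440 × 100 ≈ 67.08%

0.6708 (67.08%)


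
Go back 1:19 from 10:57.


Start: 657 minutes from midnight
Subtract: 79 minutes
Remaining: 657 - 79 = 578
Hours: 9, Minutes: 38

09:38


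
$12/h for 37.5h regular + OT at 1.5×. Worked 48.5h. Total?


$648.00

Regular: 37.5h × $12 = $450.00
Overtime: 48.5 - 37.5 = 11.0h
OT pay: 11.0h × $12 × 1.5 = $198.00
Total = $450.00 + $198.00 = $648.00


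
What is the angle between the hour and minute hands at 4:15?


37.5°

Hour hand = 4×30 + 15×0.5 = 127.5°
Minute hand = 15×6 = 90°
Difference = |127.5 - 90| = 37.5°


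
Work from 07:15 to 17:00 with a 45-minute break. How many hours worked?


Total time = (17×60+0) - (7×60+15)
= 1020 - 435 = 585 min
Minus break: 585 - 45 = 540 min
= 9h 0m

9h 0m (540 minutes)


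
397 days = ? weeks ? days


56 weeks 5 days

Weeks: 397 ÷ 7 = 56 remainder 5


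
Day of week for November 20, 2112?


Zeller's congruence:
q=20, m=11, k=12, j=21
h = (20 + ⌊13×12/5⌋ + 12 + ⌊12/4⌋ + ⌊21/4⌋ - 2×21) mod 7
= (20 + 31 + 12 + 3 + 5 - 42) mod 7
= 29 mod 7 = 1
h=1 → Sunday

Sunday


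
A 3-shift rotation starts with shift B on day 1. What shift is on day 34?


Shifts: A, B, C
Start: B (index 1)
Day 34: (1 + 34 - 1) mod 3
= 34 mod 3
= 1
Index 1 → shift B

Shift B


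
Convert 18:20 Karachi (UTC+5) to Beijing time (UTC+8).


Time difference = UTC+8 - UTC+5 = +3 hours
New hour = (18 + 3) mod 24
= 21 mod 24 = 21
Minutes unchanged → 21:20

21:20


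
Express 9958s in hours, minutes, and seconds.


Hours: 9958 ÷ 3600 = 2 remainder 2758
Minutes: 2758 ÷ 60 = 45 remainder 58
Seconds: 58

2h 45m 58s


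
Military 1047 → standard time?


10:47 AM

Hour: 10
10 < 12 → AM


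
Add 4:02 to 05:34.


Start: 334 minutes from midnight
Add: 242 minutes
Total: 576 minutes
Hours: 576 ÷ 60 = 9 remainder 36

09:36


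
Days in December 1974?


Month: December (month 12)
December has 31 days

31 days


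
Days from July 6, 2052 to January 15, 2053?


193 days

From July 6, 2052 to January 15, 2053
Rest of July 2052: 31 - 6 = 25
Full months: August 31, September 30, October 31, November 30, December 31
Days into January 2053: 15
Total = 25 + 31 + 30 + 31 + 30 + 31 + 15 = 193 days


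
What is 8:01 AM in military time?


Input: 8:01 AM
AM hour stays: 8

08:01


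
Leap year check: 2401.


Rules: divisible by 4 AND (not by 100 OR by 400)
2401 ÷ 4 = 600 remainder 1 → not divisible by 4
Not divisible by 4 → not a leap year

No


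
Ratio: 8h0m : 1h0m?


8:1 (8.00)

Duration 1: 480 minutes
Duration 2: 60 minutes
Ratio = 480:60
GCD = 60
Simplified = 8:1
As a decimal: 8/1 = 8.00


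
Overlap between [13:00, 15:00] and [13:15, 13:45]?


Meeting A: 780-900 (in minutes from midnight)
Meeting B: 795-825
Overlap start = max(780, 795) = 795
Overlap end = min(900, 825) = 825
Overlap = max(0, 825 - 795) = 30 min

30 minutes


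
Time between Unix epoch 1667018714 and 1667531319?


Difference = 1667531319 - 1667018714 = 512605 seconds
In hours: 512605 / 3600 ≈ 142.4
In days: 512605 / 86400 ≈ 5.93

512605 seconds (142.4 hours / 5.93 days)


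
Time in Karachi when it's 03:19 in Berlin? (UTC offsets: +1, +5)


Time difference = UTC+5 - UTC+1 = +4 hours
New hour = (3 + 4) mod 24
= 7 mod 24 = 7
Minutes unchanged → 07:19

07:19


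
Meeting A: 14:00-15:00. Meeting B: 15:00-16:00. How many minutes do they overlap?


0 minutes

Meeting A: 840-900 (in minutes from midnight)
Meeting B: 900-960
Overlap start = max(840, 900) = 900
Overlap end = min(900, 960) = 900
Overlap = max(0, 900 - 900) = 0 min


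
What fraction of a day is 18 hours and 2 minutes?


Total minutes: 18×60 + 2 = 1082
Day = 24×60 = 1440 minutes
Fraction = 1082/1440 ≈ 0.7514
As a percentage: 1082/1440 × 100 ≈ 75.14%

0.7514 (75.14%)


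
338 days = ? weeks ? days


Weeks: 338 ÷ 7 = 48 remainder 2

48 weeks 2 days


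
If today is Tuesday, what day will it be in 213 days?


Friday

Start: Tuesday (index 1)
(1 + 213) mod 7
= 214 mod 7
= 4
Index 4 → Friday


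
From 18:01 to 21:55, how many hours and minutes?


3h 54m

End time in minutes: 21×60 + 55 = 1315
Start time in minutes: 18×60 + 1 = 1081
Difference = 1315 - 1081 = 234 minutes
= 3 hours 54 minutes


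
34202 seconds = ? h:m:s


9h 30m 2s

Hours: 34202 ÷ 3600 = 9 remainder 1802
Minutes: 1802 ÷ 60 = 30 remainder 2
Seconds: 2


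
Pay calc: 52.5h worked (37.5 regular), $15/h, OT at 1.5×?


Regular: 37.5h × $15 = $562.50
Overtime: 52.5 - 37.5 = 15.0h
OT pay: 15.0h × $15 × 1.5 = $337.50
Total = $562.50 + $337.50 = $900.00

$900.00


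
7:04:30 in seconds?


Hours: 7 × 3600 = 25200
Minutes: 4 × 60 = 240
Seconds: 30
Total = 25200 + 240 + 30 = 25470

25470 seconds


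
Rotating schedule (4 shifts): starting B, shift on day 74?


Shifts: A, B, C, D
Start: B (index 1)
Day 74: (1 + 74 - 1) mod 4
= 74 mod 4
= 2
Index 2 → shift C

Shift C


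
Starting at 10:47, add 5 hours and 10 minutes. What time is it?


15:57

Start: 647 minutes from midnight
Add: 310 minutes
Total: 957 minutes
Hours: 957 ÷ 60 = 15 remainder 57


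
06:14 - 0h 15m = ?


05:59

Start: 374 minutes from midnight
Subtract: 15 minutes
Remaining: 374 - 15 = 359
Hours: 5, Minutes: 59


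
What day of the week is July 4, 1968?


Zeller's congruence:
q=4, m=7, k=68, j=19
h = (4 + ⌊13×8/5⌋ + 68 + ⌊68/4⌋ + ⌊19/4⌋ - 2×19) mod 7
= (4 + 20 + 68 + 17 + 4 - 38) mod 7
= 75 mod 7 = 5
h=5 → Thursday

Thursday


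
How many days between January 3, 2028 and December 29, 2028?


From January 3, 2028 to December 29, 2028
Rest of January 2028: 31 - 3 = 28
Full months: February 2028 29, March 31, April 30, May 31, June 30, July 31, August 31, September 30, October 31, November 30
Days into December 2028: 29
Total = 28 + 29 + 31 + 30 + 31 + 30 + 31 + 31 + 30 + 31 + 30 + 29 = 361 days

361 days


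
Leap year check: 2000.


Rules: divisible by 4 AND (not by 100 OR by 400)
2000 ÷ 4 = 500 exactly → divisible by 4
2000 ÷ 100 = 20 exactly → divisible by 100
2000 ÷ 400 = 5 exactly → divisible by 400
Divisible by 400 → leap year

Yes


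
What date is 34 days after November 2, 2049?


December 6, 2049

Start: November 2, 2049
Add 34 days
November 2 → December 1: 30 - 2 + 1 = 29 days (34 - 29 = 5 left)
December 1 + 5 = December 6, 2049


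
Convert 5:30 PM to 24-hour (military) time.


Input: 5:30 PM
PM: 5 + 12 = 17

17:30


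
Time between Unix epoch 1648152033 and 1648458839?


306806 seconds (85.2 hours / 3.55 days)

Difference = 1648458839 - 1648152033 = 306806 seconds
In hours: 306806 / 3600 ≈ 85.2
In days: 306806 / 86400 ≈ 3.55


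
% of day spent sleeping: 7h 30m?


31.3%

Time: 450 minutes
Day: 1440 minutes
Percentage = (450/1440) × 100 ≈ 31.3%


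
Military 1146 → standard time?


Hour: 11
11 < 12 → AM

11:46 AM


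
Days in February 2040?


29 days

Month: February (month 2)
February: 28 or 29 (leap year)
2040 leap year? Yes


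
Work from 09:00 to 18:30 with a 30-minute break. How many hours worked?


Total time = (18×60+30) - (9×60+0)
= 1110 - 540 = 570 min
Minus break: 570 - 30 = 540 min
= 9h 0m

9h 0m (540 minutes)


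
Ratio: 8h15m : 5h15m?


11:7 (1.57)

Duration 1: 495 minutes
Duration 2: 315 minutes
Ratio = 495:315
GCD = 45
Simplified = 11:7
As a decimal: 11/7 ≈ 1.57


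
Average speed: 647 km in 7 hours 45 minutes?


83.5 km/h

Distance: 647 km
Time: 7h 45m = 465 min = 465/60 = 31/4 hours
Speed = 647 ÷ (31/4) = 647 × 4 / 31 = 2588/31 ≈ 83.5 km/h


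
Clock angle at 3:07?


51.5°

Hour hand = 3×30 + 7×0.5 = 93.5°
Minute hand = 7×6 = 42°
Difference = |93.5 - 42| = 51.5°


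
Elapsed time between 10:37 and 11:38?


1h 1m

End time in minutes: 11×60 + 38 = 698
Start time in minutes: 10×60 + 37 = 637
Difference = 698 - 637 = 61 minutes
= 1 hours 1 minutes


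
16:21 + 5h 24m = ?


21:45

Start: 981 minutes from midnight
Add: 324 minutes
Total: 1305 minutes
Hours: 1305 ÷ 60 = 21 remainder 45


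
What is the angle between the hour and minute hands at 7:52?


Hour hand = 7×30 + 52×0.5 = 236.0°
Minute hand = 52×6 = 312°
Difference = |236.0 - 312| = 76.0°

76.0°


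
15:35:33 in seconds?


56133 seconds

Hours: 15 × 3600 = 54000
Minutes: 35 × 60 = 2100
Seconds: 33
Total = 54000 + 2100 + 33 = 56133


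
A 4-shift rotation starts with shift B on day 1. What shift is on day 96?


Shift A

Shifts: A, B, C, D
Start: B (index 1)
Day 96: (1 + 96 - 1) mod 4
= 96 mod 4
= 0
Index 0 → shift A


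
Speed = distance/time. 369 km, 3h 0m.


123.0 km/h

Distance: 369 km
Time: 3 hours
Speed = 369 / 3 = 123.0 km/h


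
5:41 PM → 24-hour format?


Input: 5:41 PM
PM: 5 + 12 = 17

17:41


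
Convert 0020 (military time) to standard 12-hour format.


Hour: 0
0 → 12 AM (midnight)

12:20 AM


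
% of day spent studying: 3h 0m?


12.5%

Time: 180 minutes
Day: 1440 minutes
Percentage = (180/1440) × 100 = 12.5%


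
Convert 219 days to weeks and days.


Weeks: 219 ÷ 7 = 31 remainder 2

31 weeks 2 days


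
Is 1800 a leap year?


Rules: divisible by 4 AND (not by 100 OR by 400)
1800 ÷ 4 = 450 exactly → divisible by 4
1800 ÷ 100 = 18 exactly → divisible by 100
1800 ÷ 400 = 4 remainder 200 → not divisible by 400
Divisible by 100 but not by 400 → not a leap year

No


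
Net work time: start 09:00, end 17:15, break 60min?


Total time = (17×60+15) - (9×60+0)
= 1035 - 540 = 495 min
Minus break: 495 - 60 = 435 min
= 7h 15m

7h 15m (435 minutes)


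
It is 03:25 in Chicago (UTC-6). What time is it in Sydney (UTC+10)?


Time difference = UTC+10 - UTC-6 = +16 hours
New hour = (3 + 16) mod 24
= 19 mod 24 = 19
Minutes unchanged → 19:25

19:25


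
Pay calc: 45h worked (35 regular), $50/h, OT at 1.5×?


Regular: 35h × $50 = $1750.00
Overtime: 45 - 35 = 10h
OT pay: 10h × $50 × 1.5 = $750.00
Total = $1750.00 + $750.00 = $2500.00

$2500.00


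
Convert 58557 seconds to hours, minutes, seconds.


Hours: 58557 ÷ 3600 = 16 remainder 957
Minutes: 957 ÷ 60 = 15 remainder 57
Seconds: 57

16h 15m 57s


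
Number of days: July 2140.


Month: July (month 7)
July has 31 days

31 days


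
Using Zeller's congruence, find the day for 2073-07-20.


Zeller's congruence:
q=20, m=7, k=73, j=20
h = (20 + ⌊13×8/5⌋ + 73 + ⌊73/4⌋ + ⌊20/4⌋ - 2×20) mod 7
= (20 + 20 + 73 + 18 + 5 - 40) mod 7
= 96 mod 7 = 5
h=5 → Thursday

Thursday


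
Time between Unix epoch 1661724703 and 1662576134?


851431 seconds (236.5 hours / 9.85 days)

Difference = 1662576134 - 1661724703 = 851431 seconds
In hours: 851431 / 3600 ≈ 236.5
In days: 851431 / 86400 ≈ 9.85


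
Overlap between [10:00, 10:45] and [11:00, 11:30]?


Meeting A: 600-645 (in minutes from midnight)
Meeting B: 660-690
Overlap start = max(600, 660) = 660
Overlap end = min(645, 690) = 645
Overlap = max(0, 645 - 660) = 0 min

0 minutes


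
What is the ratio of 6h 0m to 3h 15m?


Duration 1: 360 minutes
Duration 2: 195 minutes
Ratio = 360:195
GCD = 15
Simplified = 24:13
As a decimal: 24/13 ≈ 1.85

24:13 (1.85)


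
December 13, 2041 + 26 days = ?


January 8, 2042

Start: December 13, 2041
Add 26 days
December 13 → January 1: 31 - 13 + 1 = 19 days (26 - 19 = 7 left)
January 1 + 7 = January 8, 2042


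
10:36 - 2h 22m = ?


08:14

Start: 636 minutes from midnight
Subtract: 142 minutes
Remaining: 636 - 142 = 494
Hours: 8, Minutes: 14


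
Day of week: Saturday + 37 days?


Start: Saturday (index 5)
(5 + 37) mod 7
= 42 mod 7
= 0
Index 0 → Monday

Monday


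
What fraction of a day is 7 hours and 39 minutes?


0.3188 (31.88%)

Total minutes: 7×60 + 39 = 459
Day = 24×60 = 1440 minutes
Fraction = 459/1440 ≈ 0.3188
As a percentage: 459/1440 × 100 ≈ 31.88%


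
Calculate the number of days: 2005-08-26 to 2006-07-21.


From August 26, 2005 to July 21, 2006
Rest of August 2005: 31 - 26 = 5
Full months: September 30, October 31, November 30, December 31, January 31, February 2006 28, March 31, April 30, May 31, June 30
Days into July 2006: 21
Total = 5 + 30 + 31 + 30 + 31 + 31 + 28 + 31 + 30 + 31 + 30 + 21 = 329 days

329 days


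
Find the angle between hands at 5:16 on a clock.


62.0°

Hour hand = 5×30 + 16×0.5 = 158.0°
Minute hand = 16×6 = 96°
Difference = |158.0 - 96| = 62.0°


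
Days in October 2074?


31 days

Month: October (month 10)
October has 31 days


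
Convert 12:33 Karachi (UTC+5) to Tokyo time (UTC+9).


16:33

Time difference = UTC+9 - UTC+5 = +4 hours
New hour = (12 + 4) mod 24
= 16 mod 24 = 16
Minutes unchanged → 16:33


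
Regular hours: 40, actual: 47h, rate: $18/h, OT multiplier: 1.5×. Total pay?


Regular: 40h × $18 = $720.00
Overtime: 47 - 40 = 7h
OT pay: 7h × $18 × 1.5 = $189.00
Total = $720.00 + $189.00 = $909.00

$909.00


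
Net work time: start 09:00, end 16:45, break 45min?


7h 0m (420 minutes)

Total time = (16×60+45) - (9×60+0)
= 1005 - 540 = 465 min
Minus break: 465 - 45 = 420 min
= 7h 0m


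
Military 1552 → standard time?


Hour: 15
15 - 12 = 3 → PM

3:52 PM


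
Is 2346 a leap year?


Rules: divisible by 4 AND (not by 100 OR by 400)
2346 ÷ 4 = 586 remainder 2 → not divisible by 4
Not divisible by 4 → not a leap year

No


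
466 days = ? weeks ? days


66 weeks 4 days

Weeks: 466 ÷ 7 = 66 remainder 4


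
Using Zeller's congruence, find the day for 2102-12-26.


Zeller's congruence:
q=26, m=12, k=2, j=21
h = (26 + ⌊13×13/5⌋ + 2 + ⌊2/4⌋ + ⌊21/4⌋ - 2×21) mod 7
= (26 + 33 + 2 + 0 + 5 - 42) mod 7
= 24 mod 7 = 3
h=3 → Tuesday

Tuesday


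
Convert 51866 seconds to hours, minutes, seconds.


14h 24m 26s

Hours: 51866 ÷ 3600 = 14 remainder 1466
Minutes: 1466 ÷ 60 = 24 remainder 26
Seconds: 26


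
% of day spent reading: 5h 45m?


24.0%

Time: 345 minutes
Day: 1440 minutes
Percentage = (345/1440) × 100 ≈ 24.0%


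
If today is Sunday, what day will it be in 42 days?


Start: Sunday (index 6)
(6 + 42) mod 7
= 48 mod 7
= 6
Index 6 → Sunday

Sunday


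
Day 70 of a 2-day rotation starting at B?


Shifts: A, B
Start: B (index 1)
Day 70: (1 + 70 - 1) mod 2
= 70 mod 2
= 0
Index 0 → shift A

Shift A


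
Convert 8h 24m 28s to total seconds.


Hours: 8 × 3600 = 28800
Minutes: 24 × 60 = 1440
Seconds: 28
Total = 28800 + 1440 + 28 = 30268

30268 seconds


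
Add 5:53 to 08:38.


14:31

Start: 518 minutes from midnight
Add: 353 minutes
Total: 871 minutes
Hours: 871 ÷ 60 = 14 remainder 31


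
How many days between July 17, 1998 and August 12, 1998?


26 days

From July 17, 1998 to August 12, 1998
Rest of July 1998: 31 - 17 = 14
Days into August 1998: 12
Total = 14 + 12 = 26 days


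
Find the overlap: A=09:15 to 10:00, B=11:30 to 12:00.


0 minutes

Meeting A: 555-600 (in minutes from midnight)
Meeting B: 690-720
Overlap start = max(555, 690) = 690
Overlap end = min(600, 720) = 600
Overlap = max(0, 600 - 690) = 0 min


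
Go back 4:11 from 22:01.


Start: 1321 minutes from midnight
Subtract: 251 minutes
Remaining: 1321 - 251 = 1070
Hours: 17, Minutes: 50

17:50


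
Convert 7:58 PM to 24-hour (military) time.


19:58

Input: 7:58 PM
PM: 7 + 12 = 19


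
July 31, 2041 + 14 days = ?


August 14, 2041

Start: July 31, 2041
Add 14 days
July 31 → August 1: 31 - 31 + 1 = 1 days (14 - 1 = 13 left)
August 1 + 13 = August 14, 2041


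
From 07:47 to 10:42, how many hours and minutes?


2h 55m

End time in minutes: 10×60 + 42 = 642
Start time in minutes: 7×60 + 47 = 467
Difference = 642 - 467 = 175 minutes
= 2 hours 55 minutes


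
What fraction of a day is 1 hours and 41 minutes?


Total minutes: 1×60 + 41 = 101
Day = 24×60 = 1440 minutes
Fraction = 101/1440 ≈ 0.0701
As a percentage: 101/1440 × 100 ≈ 7.01%

0.0701 (7.01%)


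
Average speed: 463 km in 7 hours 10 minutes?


64.6 km/h

Distance: 463 km
Time: 7h 10m = 430 min = 430/60 = 43/6 hours
Speed = 463 ÷ (43/6) = 463 × 6 / 43 = 2778/43 ≈ 64.6 km/h


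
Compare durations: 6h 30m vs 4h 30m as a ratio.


Duration 1: 390 minutes
Duration 2: 270 minutes
Ratio = 390:270
GCD = 30
Simplified = 13:9
As a decimal: 13/9 ≈ 1.44

13:9 (1.44)


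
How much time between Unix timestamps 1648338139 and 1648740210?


402071 seconds (111.7 hours / 4.65 days)

Difference = 1648740210 - 1648338139 = 402071 seconds
In hours: 402071 / 3600 ≈ 111.7
In days: 402071 / 86400 ≈ 4.65


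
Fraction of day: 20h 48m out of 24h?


0.8667 (86.67%)

Total minutes: 20×60 + 48 = 1248
Day = 24×60 = 1440 minutes
Fraction = 1248/1440 ≈ 0.8667
As a percentage: 1248/1440 × 100 ≈ 86.67%


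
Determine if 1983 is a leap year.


No

Rules: divisible by 4 AND (not by 100 OR by 400)
1983 ÷ 4 = 495 remainder 3 → not divisible by 4
Not divisible by 4 → not a leap year


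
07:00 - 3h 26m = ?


03:34

Start: 420 minutes from midnight
Subtract: 206 minutes
Remaining: 420 - 206 = 214
Hours: 3, Minutes: 34


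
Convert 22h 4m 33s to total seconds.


Hours: 22 × 3600 = 79200
Minutes: 4 × 60 = 240
Seconds: 33
Total = 79200 + 240 + 33 = 79473

79473 seconds


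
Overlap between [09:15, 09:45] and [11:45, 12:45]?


Meeting A: 555-585 (in minutes from midnight)
Meeting B: 705-765
Overlap start = max(555, 705) = 705
Overlap end = min(585, 765) = 585
Overlap = max(0, 585 - 705) = 0 min

0 minutes


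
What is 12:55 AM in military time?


Input: 12:55 AM
12 AM → 00 (midnight)

00:55


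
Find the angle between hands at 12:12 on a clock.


66.0°

Hour hand (12 ≡ 0 on the dial): 0×30 + 12×0.5 = 6.0°
Minute hand = 12×6 = 72°
Difference = |6.0 - 72| = 66.0°


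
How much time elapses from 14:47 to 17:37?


2h 50m

End time in minutes: 17×60 + 37 = 1057
Start time in minutes: 14×60 + 47 = 887
Difference = 1057 - 887 = 170 minutes
= 2 hours 50 minutes


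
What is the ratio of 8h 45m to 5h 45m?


Duration 1: 525 minutes
Duration 2: 345 minutes
Ratio = 525:345
GCD = 15
Simplified = 35:23
As a decimal: 35/23 ≈ 1.52

35:23 (1.52)


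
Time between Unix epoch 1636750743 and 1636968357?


Difference = 1636968357 - 1636750743 = 217614 seconds
In hours: 217614 / 3600 ≈ 60.4
In days: 217614 / 86400 ≈ 2.52

217614 seconds (60.4 hours / 2.52 days)


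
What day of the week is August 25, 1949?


Thursday

Zeller's congruence:
q=25, m=8, k=49, j=19
h = (25 + ⌊13×9/5⌋ + 49 + ⌊49/4⌋ + ⌊19/4⌋ - 2×19) mod 7
= (25 + 23 + 49 + 12 + 4 - 38) mod 7
= 75 mod 7 = 5
h=5 → Thursday


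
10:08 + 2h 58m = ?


Start: 608 minutes from midnight
Add: 178 minutes
Total: 786 minutes
Hours: 786 ÷ 60 = 13 remainder 6

13:06


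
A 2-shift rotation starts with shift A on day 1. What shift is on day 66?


Shift B

Shifts: A, B
Start: A (index 0)
Day 66: (0 + 66 - 1) mod 2
= 65 mod 2
= 1
Index 1 → shift B


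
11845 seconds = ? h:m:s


3h 17m 25s

Hours: 11845 ÷ 3600 = 3 remainder 1045
Minutes: 1045 ÷ 60 = 17 remainder 25
Seconds: 25


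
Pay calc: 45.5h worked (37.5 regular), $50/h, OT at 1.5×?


$2475.00

Regular: 37.5h × $50 = $1875.00
Overtime: 45.5 - 37.5 = 8.0h
OT pay: 8.0h × $50 × 1.5 = $600.00
Total = $1875.00 + $600.00 = $2475.00


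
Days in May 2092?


31 days

Month: May (month 5)
May has 31 days


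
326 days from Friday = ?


Tuesday

Start: Friday (index 4)
(4 + 326) mod 7
= 330 mod 7
= 1
Index 1 → Tuesday


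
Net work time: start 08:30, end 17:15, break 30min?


8h 15m (495 minutes)

Total time = (17×60+15) - (8×60+30)
= 1035 - 510 = 525 min
Minus break: 525 - 30 = 495 min
= 8h 15m


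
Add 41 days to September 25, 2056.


November 5, 2056

Start: September 25, 2056
Add 41 days
September 25 → October 1: 30 - 25 + 1 = 6 days (41 - 6 = 35 left)
October 1 → November 1: 31 - 1 + 1 = 31 days (35 - 31 = 4 left)
November 1 + 4 = November 5, 2056


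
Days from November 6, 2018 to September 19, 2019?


From November 6, 2018 to September 19, 2019
Rest of November 2018: 30 - 6 = 24
Full months: December 31, January 31, February 2019 28, March 31, April 30, May 31, June 30, July 31, August 31
Days into September 2019: 19
Total = 24 + 31 + 31 + 28 + 31 + 30 + 31 + 30 + 31 + 31 + 19 = 317 days

317 days


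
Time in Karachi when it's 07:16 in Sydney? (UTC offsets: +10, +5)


02:16

Time difference = UTC+5 - UTC+10 = -5 hours
New hour = (7 -5) mod 24
= 2 mod 24 = 2
Minutes unchanged → 02:16


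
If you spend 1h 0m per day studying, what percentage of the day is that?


4.2%

Time: 60 minutes
Day: 1440 minutes
Percentage = (60/1440) × 100 ≈ 4.2%


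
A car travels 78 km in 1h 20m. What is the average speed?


Distance: 78 km
Time: 1h 20m = 80 min = 80/60 = 4/3 hours
Speed = 78 ÷ (4/3) = 78 × 3 / 4 = 234/4 = 58.5 km/h

58.5 km/h


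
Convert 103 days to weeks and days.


14 weeks 5 days

Weeks: 103 ÷ 7 = 14 remainder 5


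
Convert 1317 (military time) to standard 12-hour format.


Hour: 13
13 - 12 = 1 → PM

1:17 PM


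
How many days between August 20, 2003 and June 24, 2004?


309 days

From August 20, 2003 to June 24, 2004
Rest of August 2003: 31 - 20 = 11
Full months: September 30, October 31, November 30, December 31, January 31, February 2004 29, March 31, April 30, May 31
Days into June 2004: 24
Total = 11 + 30 + 31 + 30 + 31 + 31 + 29 + 31 + 30 + 31 + 24 = 309 days


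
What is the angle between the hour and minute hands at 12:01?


Hour hand (12 ≡ 0 on the dial): 0×30 + 1×0.5 = 0.5°
Minute hand = 1×6 = 6°
Difference = |0.5 - 6| = 5.5°

5.5°


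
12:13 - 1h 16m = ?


10:57

Start: 733 minutes from midnight
Subtract: 76 minutes
Remaining: 733 - 76 = 657
Hours: 10, Minutes: 57


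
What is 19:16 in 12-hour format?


Hour: 19
19 - 12 = 7 → PM

7:16 PM


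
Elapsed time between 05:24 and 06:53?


End time in minutes: 6×60 + 53 = 413
Start time in minutes: 5×60 + 24 = 324
Difference = 413 - 324 = 89 minutes
= 1 hours 29 minutes

1h 29m


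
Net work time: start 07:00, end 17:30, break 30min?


Total time = (17×60+30) - (7×60+0)
= 1050 - 420 = 630 min
Minus break: 630 - 30 = 600 min
= 10h 0m

10h 0m (600 minutes)


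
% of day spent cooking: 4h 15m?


Time: 255 minutes
Day: 1440 minutes
Percentage = (255/1440) × 100 ≈ 17.7%

17.7%


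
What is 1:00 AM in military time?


Input: 1:00 AM
AM hour stays: 1

01:00


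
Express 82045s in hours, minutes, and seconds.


Hours: 82045 ÷ 3600 = 22 remainder 2845
Minutes: 2845 ÷ 60 = 47 remainder 25
Seconds: 25

22h 47m 25s


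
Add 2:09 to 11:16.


Start: 676 minutes from midnight
Add: 129 minutes
Total: 805 minutes
Hours: 805 ÷ 60 = 13 remainder 25

13:25


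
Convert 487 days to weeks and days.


Weeks: 487 ÷ 7 = 69 remainder 4

69 weeks 4 days


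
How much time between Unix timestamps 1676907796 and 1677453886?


546090 seconds (151.7 hours / 6.32 days)

Difference = 1677453886 - 1676907796 = 546090 seconds
In hours: 546090 / 3600 ≈ 151.7
In days: 546090 / 86400 ≈ 6.32


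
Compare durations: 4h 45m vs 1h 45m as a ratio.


Duration 1: 285 minutes
Duration 2: 105 minutes
Ratio = 285:105
GCD = 15
Simplified = 19:7
As a decimal: 19/7 ≈ 2.71

19:7 (2.71)


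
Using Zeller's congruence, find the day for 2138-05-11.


Zeller's congruence:
q=11, m=5, k=38, j=21
h = (11 + ⌊13×6/5⌋ + 38 + ⌊38/4⌋ + ⌊21/4⌋ - 2×21) mod 7
= (11 + 15 + 38 + 9 + 5 - 42) mod 7
= 36 mod 7 = 1
h=1 → Sunday

Sunday
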